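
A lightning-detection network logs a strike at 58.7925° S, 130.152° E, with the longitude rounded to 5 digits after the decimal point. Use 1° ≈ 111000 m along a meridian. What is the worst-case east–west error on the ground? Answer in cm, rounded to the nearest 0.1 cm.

28.8 cm

Rounding to 5 decimal places leaves the longitude within ±5e-06° of the true value.
At latitude 58.7925° a degree of longitude spans 111000 m × cos 58.7925° = 111000 × 0.5181 ≈ 57513.4 m.
So at most 5e-06° × 57513.4 ≈ 0.287567 m east–west.
That is 0.287567 m = 28.757 cm.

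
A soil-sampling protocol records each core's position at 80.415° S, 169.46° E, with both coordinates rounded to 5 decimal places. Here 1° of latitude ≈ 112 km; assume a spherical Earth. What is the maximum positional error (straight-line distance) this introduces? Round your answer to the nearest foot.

2 feet

Rounding to 5 decimal places leaves each coordinate within ±5e-06° of the true value.
N–S: 5e-06° × 112000 m/° = 0.56 m.
Longitude error → 5e-06 × 112000 × cos 80.415° = 5e-06 × 112000 × 0.1665 ≈ 0.0932459 m.
Worst case both components are at the extreme and orthogonal: √(0.56² + 0.0932459²) ≈ 0.56771 m.
In feet: 0.56771 m ÷ 0.3048 ≈ 1.8626 ft.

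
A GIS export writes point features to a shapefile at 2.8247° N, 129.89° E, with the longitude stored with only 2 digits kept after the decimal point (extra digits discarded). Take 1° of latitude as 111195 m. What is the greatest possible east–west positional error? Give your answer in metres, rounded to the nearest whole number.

Truncating at 2 decimal places can drop up to a full unit in the last place, so the longitude may be off by as much as 0.01°.
One degree of longitude at 2.8247° is 111195 × cos 2.8247° ≈ 111195 × 0.9988 = 111060 m.
East–west error: 0.01° × 111060 m/° ≈ 1110.6 m.

1111 metres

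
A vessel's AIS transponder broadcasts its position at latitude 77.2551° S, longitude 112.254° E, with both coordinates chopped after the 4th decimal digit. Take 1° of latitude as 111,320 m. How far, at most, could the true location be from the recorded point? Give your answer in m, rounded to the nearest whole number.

Truncating at 4 decimal places can drop up to a full unit in the last place, so each coordinate may be off by as much as 0.0001°.
N–S: 0.0001° × 111320 m/° = 11.132 m.
Longitude error → 0.0001 × 111320 × cos 77.2551° = 0.0001 × 111320 × 0.2206 ≈ 2.45584 m.
Combining orthogonally: (11.132² + 2.45584²)^½ ≈ 11.3997 m.

11 m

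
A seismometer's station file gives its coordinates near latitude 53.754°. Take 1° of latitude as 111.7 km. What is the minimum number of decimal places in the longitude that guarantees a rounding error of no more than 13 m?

At 53.754° one degree of longitude covers 111700 × cos 53.754° ≈ 111700 × 0.5913 ≈ 66043 m.
Rounding to N decimal places gives at most 0.5 × 10⁻ᴺ degrees of error, i.e. 0.5 × 10⁻ᴺ × 66043 m.
Need 0.5 × 66043 × 10⁻ᴺ ≤ 13 → 10⁻ᴺ ≤ 3.937e-04, so N ≥ 3.40.
At 3 places the error can reach 33 m, but 4 places keeps it to 3.3 m.

4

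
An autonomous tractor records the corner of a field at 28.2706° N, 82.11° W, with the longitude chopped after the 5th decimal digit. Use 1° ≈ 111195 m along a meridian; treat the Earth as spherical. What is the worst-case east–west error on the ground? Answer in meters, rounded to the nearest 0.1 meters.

Truncating at 5 decimal places can drop up to a full unit in the last place, so the longitude may be off by as much as 1e-05°.
Parallels shrink by cos φ, so at 28.2706° a degree of longitude is 111195 × 0.8807 ≈ 97931.7 m.
So at most 1e-05° × 97931.7 ≈ 0.979317 m east–west.

1.0 meters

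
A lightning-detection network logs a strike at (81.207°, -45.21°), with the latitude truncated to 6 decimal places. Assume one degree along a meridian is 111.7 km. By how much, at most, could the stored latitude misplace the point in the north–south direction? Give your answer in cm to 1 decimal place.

11.2 cm

Truncating at 6 decimal places can drop up to a full unit in the last place, so the latitude may be off by as much as 1e-06°.
So the N–S error is at most 1e-06 × 111700 = 0.1117 m.
That is 0.1117 m = 11.17 cm.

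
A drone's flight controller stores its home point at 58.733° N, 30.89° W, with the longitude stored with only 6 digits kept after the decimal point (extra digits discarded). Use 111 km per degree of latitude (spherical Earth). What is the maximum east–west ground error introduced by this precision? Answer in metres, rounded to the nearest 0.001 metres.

0.058 metres

Truncating at 6 decimal places can drop up to a full unit in the last place, so the longitude may be off by as much as 1e-06°.
At latitude 58.733° a degree of longitude spans 111000 m × cos 58.733° = 111000 × 0.5190 ≈ 57612 m.
East–west error: 1e-06° × 57612 m/° ≈ 0.057612 m.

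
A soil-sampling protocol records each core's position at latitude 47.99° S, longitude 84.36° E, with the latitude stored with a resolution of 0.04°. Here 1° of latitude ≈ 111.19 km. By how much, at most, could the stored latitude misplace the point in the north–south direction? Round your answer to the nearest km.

2 km

With a 0.04° grid the true value lies within half a step, ±0.04°/2 = ±0.02°, of the stored one.
Along the meridian that is 0.02° × 111190 m/° = 2223.8 m.
That is 2223.8 m = 2.2238 km.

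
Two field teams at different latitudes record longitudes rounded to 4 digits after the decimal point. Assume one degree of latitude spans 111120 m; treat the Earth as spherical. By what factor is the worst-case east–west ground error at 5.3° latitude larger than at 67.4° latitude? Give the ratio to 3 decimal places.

2.591

Rounding to 4 decimal places leaves the longitude within ±5e-05° of the true value.
At 5.3°: 5e-05° × 111120 × cos 5.3° = 5e-05 × 111120 × 0.9957 ≈ 5.5322 m.
At 67.4°: 5e-05° × 111120 × cos 67.4° = 5e-05 × 111120 × 0.3843 ≈ 2.1351 m.
Ratio: 5.5322 / 2.1351 = cos 5.3° / cos 67.4° ≈ 2.5910.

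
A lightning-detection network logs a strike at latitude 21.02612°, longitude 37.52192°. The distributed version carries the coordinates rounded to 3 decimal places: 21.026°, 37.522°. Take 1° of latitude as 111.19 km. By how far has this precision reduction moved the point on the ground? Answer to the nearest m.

16 m

Δlat = 21.02612 − 21.026 = +0.00012°; Δlon = 37.52192 − 37.522 = -0.00008°.
N–S: 0.00012° × 111190 m/° = 13.3428 m.
E–W at 21.026°: -0.00008° × 111190 × cos 21.026° = -0.00008 × 111190 × 0.9334 ≈ -8.30294 m.
Distance: √(13.3428² + 8.30294²) ≈ 15.7152 m.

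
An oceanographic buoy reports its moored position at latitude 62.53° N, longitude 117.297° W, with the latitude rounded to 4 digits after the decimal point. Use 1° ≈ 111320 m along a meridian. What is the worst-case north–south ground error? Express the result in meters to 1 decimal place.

Rounding to 4 decimal places leaves the latitude within ±5e-05° of the true value.
So the N–S error is at most 5e-05 × 111320 = 5.566 m.

5.6 meters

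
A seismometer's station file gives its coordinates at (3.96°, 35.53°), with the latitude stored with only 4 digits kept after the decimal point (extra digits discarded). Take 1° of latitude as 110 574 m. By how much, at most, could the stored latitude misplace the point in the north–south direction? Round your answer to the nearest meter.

11 meters

Truncating at 4 decimal places can drop up to a full unit in the last place, so the latitude may be off by as much as 0.0001°.
So the N–S error is at most 0.0001 × 110574 = 11.0574 m.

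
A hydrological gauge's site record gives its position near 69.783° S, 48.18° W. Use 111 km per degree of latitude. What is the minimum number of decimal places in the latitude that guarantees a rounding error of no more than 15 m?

4

One degree of latitude covers 111000 m.
Rounding to N decimal places gives at most 0.5 × 10⁻ᴺ degrees of error, i.e. 0.5 × 10⁻ᴺ × 111000 m.
Setting 55500 × 10⁻ᴺ ≤ 15 gives 10ᴺ ≥ 3700, i.e. N ≥ 3.57.
N = 3 would give 55.5 m (too coarse); N = 4 gives 5.55 m ≤ 15 m.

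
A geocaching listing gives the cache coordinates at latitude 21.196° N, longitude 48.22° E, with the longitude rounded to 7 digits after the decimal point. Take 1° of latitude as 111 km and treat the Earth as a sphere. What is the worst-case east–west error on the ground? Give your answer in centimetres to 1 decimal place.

Rounding to 7 decimal places leaves the longitude within ±5e-08° of the true value.
At latitude 21.196° a degree of longitude spans 111000 m × cos 21.196° = 111000 × 0.9323 ≈ 103491 m.
East–west error: 5e-08° × 103491 m/° ≈ 0.00517454 m.
That is 0.00517454 m = 0.51745 cm.

0.5 centimetres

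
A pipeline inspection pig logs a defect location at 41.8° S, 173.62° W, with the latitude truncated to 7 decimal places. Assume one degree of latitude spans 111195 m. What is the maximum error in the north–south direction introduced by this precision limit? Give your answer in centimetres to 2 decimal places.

Truncating at 7 decimal places can drop up to a full unit in the last place, so the latitude may be off by as much as 1e-07°.
So the N–S error is at most 1e-07 × 111195 = 0.0111195 m.
That is 0.0111195 m = 1.1119 cm.

1.11 centimetres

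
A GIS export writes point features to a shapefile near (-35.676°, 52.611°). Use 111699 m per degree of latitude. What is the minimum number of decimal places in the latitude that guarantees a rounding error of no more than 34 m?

One degree of latitude covers 111699 m.
Rounding to N decimal places gives at most 0.5 × 10⁻ᴺ degrees of error, i.e. 0.5 × 10⁻ᴺ × 111699 m.
Setting 55849.5 × 10⁻ᴺ ≤ 34 gives 10ᴺ ≥ 1643, i.e. N ≥ 3.22.
At 3 places the error can reach 55.8 m, but 4 places keeps it to 5.58 m.

4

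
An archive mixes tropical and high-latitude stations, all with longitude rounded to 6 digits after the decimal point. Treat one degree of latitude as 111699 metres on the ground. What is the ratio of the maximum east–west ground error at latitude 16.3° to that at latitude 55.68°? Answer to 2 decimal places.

1.70

Rounding to 6 decimal places leaves the longitude within ±5e-07° of the true value.
Error at 16.3° = 5e-07° × 111699 × cos 16.3° ≈ 0.055849 × 0.9598 = 0.053605 m.
At 55.68°: 5e-07° × 111699 × cos 55.68° = 5e-07 × 111699 × 0.5638 ≈ 0.031489 m.
The ratio reduces to cos 16.3° / cos 55.68° = 0.9598/0.5638 ≈ 1.7023.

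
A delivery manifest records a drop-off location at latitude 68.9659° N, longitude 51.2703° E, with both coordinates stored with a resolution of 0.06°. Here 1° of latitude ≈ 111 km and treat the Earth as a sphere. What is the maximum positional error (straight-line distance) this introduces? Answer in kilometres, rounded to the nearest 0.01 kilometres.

With a 0.06° grid the true value lies within half a step, ±0.06°/2 = ±0.03°, of the stored one.
North–south component: 0.03° × 111000 = 3330 m.
Longitude error → 0.03 × 111000 × cos 68.9659° = 0.03 × 111000 × 0.3589 ≈ 1195.22 m.
Combining orthogonally: (3330² + 1195.22²)^½ ≈ 3538 m.
That is 3538 m = 3.538 km.

3.54 kilometres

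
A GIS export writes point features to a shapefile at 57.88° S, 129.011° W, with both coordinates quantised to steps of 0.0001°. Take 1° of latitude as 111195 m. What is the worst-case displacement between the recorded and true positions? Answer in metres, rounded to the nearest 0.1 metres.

6.3 metres

With a 0.0001° grid the true value lies within half a step, ±0.0001°/2 = ±5e-05°, of the stored one.
Latitude error → 5e-05 × 111195 = 5.55975 m along the meridian.
Longitude error → 5e-05 × 111195 × cos 57.88° = 5e-05 × 111195 × 0.5317 ≈ 2.95609 m.
Worst case both components are at the extreme and orthogonal: √(5.55975² + 2.95609²) ≈ 6.29677 m.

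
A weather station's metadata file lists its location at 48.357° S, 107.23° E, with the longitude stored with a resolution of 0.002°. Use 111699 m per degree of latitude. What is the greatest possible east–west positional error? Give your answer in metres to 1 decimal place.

74.2 metres

With a 0.002° grid the true value lies within half a step, ±0.002°/2 = ±0.001°, of the stored one.
Parallels shrink by cos φ, so at 48.357° a degree of longitude is 111699 × 0.6645 ≈ 74222.6 m.
Maximum E–W displacement: 0.001 × 74222.6 = 74.2226 m.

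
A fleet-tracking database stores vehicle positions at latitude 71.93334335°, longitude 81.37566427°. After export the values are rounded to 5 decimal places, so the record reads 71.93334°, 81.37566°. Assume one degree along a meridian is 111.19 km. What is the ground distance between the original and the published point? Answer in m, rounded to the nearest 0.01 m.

Δlat = 71.93334335 − 71.93334 = +0.00000335°; Δlon = 81.37566427 − 81.37566 = +0.00000427°.
North–south shift: 0.00000335 × 111190 = 0.372487 m.
East–west at this latitude: 0.00000427° × 111190 × cos 71.9333° ≈ 0.00000427 × 34482.6 = 0.147241 m.
Hypotenuse of the two orthogonal shifts: √(0.372487² + 0.147241²) = 0.400532 m.

0.40 m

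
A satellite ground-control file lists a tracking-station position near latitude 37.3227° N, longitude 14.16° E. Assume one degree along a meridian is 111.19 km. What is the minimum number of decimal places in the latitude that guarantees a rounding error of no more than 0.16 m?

6 decimal places

One degree of latitude covers 111190 m.
With N decimal places the half-ulp bound is 0.5·10⁻ᴺ°, or 0.5·10⁻ᴺ × 111190 m on the ground.
Need 0.5 × 111190 × 10⁻ᴺ ≤ 0.16 → 10⁻ᴺ ≤ 2.878e-06, so N ≥ 5.54.
At 5 places the error can reach 0.556 m, but 6 places keeps it to 0.0556 m.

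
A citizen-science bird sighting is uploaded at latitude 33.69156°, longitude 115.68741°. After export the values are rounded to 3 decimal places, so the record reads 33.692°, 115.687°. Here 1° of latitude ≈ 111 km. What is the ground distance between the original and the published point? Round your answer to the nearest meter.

The latitude changed by -0.00044° and the longitude by +0.00041°.
North–south shift: -0.00044 × 111000 = -48.84 m.
E–W at 33.692°: 0.00041° × 111000 × cos 33.692° = 0.00041 × 111000 × 0.8320 ≈ 37.8658 m.
Combined displacement = (48.84² + 37.8658²)^½ ≈ 61.7994 m.

62 meters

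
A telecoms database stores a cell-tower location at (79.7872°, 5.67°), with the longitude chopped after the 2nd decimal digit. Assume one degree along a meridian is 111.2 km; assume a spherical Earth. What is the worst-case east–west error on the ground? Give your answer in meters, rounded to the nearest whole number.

Truncating at 2 decimal places can drop up to a full unit in the last place, so the longitude may be off by as much as 0.01°.
Parallels shrink by cos φ, so at 79.7872° a degree of longitude is 111200 × 0.1773 ≈ 19716.3 m.
Maximum E–W displacement: 0.01 × 19716.3 = 197.163 m.

197 meters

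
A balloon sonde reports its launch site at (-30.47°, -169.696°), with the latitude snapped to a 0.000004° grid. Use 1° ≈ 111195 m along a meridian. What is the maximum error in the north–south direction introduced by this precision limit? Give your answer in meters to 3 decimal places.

With a 0.000004° grid the true value lies within half a step, ±0.000004°/2 = ±2e-06°, of the stored one.
North–south distance: 2e-06° × 111195 m/° = 0.22239 m.

0.222 meters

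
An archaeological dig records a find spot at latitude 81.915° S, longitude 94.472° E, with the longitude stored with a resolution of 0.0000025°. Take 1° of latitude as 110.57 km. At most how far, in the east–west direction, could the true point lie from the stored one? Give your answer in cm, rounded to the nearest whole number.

With a 0.0000025° grid the true value lies within half a step, ±0.0000025°/2 = ±1.25e-06°, of the stored one.
At latitude 81.915° a degree of longitude spans 110570 m × cos 81.915° = 110570 × 0.1406 ≈ 15550.8 m.
East–west error: 1.25e-06° × 15550.8 m/° ≈ 0.0194385 m.
That is 0.0194385 m = 1.9438 cm.

2 cm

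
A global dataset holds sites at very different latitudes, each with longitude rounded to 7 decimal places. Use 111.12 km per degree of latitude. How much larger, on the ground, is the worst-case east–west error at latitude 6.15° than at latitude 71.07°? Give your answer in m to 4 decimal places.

Rounding to 7 decimal places leaves the longitude within ±5e-08° of the true value.
Error at 6.15° = 5e-08° × 111120 × cos 6.15° ≈ 0.005556 × 0.9942 = 0.005524 m.
At 71.07°: 5e-08° × 111120 × cos 71.07° = 5e-08 × 111120 × 0.3244 ≈ 0.0018024 m.
So the lower-latitude error exceeds the higher by 0.005524 − 0.0018024 = 0.0037216 m.

0.0037 m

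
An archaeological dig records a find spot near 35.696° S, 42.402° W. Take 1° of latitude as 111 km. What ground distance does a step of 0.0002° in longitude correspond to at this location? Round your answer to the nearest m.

At 35.696° a degree of longitude is 111000 × cos 35.696° ≈ 90145.8 m, so 0.0002° corresponds to 18.0292 m.

18 m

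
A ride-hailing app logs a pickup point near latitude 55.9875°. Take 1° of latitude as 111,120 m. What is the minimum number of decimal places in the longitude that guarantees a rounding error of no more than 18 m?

4

At 55.9875° one degree of longitude covers 111120 × cos 55.9875° ≈ 111120 × 0.5594 ≈ 62157.6 m.
N decimal places → at most half a unit in the last place, 0.5 × 10⁻ᴺ° = 62157.6/2 × 10⁻ᴺ m.
Setting 31078.8 × 10⁻ᴺ ≤ 18 gives 10ᴺ ≥ 1727, i.e. N ≥ 3.24.
N = 3 would give 31.1 m (too coarse); N = 4 gives 3.11 m ≤ 18 m.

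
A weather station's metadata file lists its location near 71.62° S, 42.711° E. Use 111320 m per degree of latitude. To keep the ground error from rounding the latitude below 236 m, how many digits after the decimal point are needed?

3

One degree of latitude covers 111320 m.
Rounding to N decimal places gives at most 0.5 × 10⁻ᴺ degrees of error, i.e. 0.5 × 10⁻ᴺ × 111320 m.
Need 0.5 × 111320 × 10⁻ᴺ ≤ 236 → 10⁻ᴺ ≤ 4.240e-03, so N ≥ 2.37.
N = 2 would give 557 m (too coarse); N = 3 gives 55.7 m ≤ 236 m.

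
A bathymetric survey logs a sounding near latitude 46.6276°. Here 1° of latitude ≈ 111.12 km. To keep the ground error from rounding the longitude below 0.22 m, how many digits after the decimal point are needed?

6 decimal places

At 46.6276° one degree of longitude covers 111120 × cos 46.6276° ≈ 111120 × 0.6867 ≈ 76310.3 m.
With N decimal places the half-ulp bound is 0.5·10⁻ᴺ°, or 0.5·10⁻ᴺ × 76310.3 m on the ground.
Setting 38155.1 × 10⁻ᴺ ≤ 0.22 gives 10ᴺ ≥ 1.734e+05, i.e. N ≥ 5.24.
N = 5 would give 0.382 m (too coarse); N = 6 gives 0.0382 m ≤ 0.22 m.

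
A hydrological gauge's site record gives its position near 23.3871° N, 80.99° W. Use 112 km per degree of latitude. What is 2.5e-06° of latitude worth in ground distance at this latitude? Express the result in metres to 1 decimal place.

0.3 metres

Along a meridian 2.5e-06° is 2.5e-06 × 112000 = 0.28 m.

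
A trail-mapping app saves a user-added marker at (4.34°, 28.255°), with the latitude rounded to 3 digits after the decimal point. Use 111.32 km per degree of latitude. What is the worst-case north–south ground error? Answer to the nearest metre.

56 metres

Rounding to 3 decimal places leaves the latitude within ±0.0005° of the true value.
North–south distance: 0.0005° × 111320 m/° = 55.66 m.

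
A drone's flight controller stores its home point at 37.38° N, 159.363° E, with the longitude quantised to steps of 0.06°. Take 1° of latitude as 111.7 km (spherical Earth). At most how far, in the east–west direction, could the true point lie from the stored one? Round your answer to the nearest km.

With a 0.06° grid the true value lies within half a step, ±0.06°/2 = ±0.03°, of the stored one.
One degree of longitude at 37.38° is 111700 × cos 37.38° ≈ 111700 × 0.7946 = 88759.8 m.
East–west error: 0.03° × 88759.8 m/° ≈ 2662.79 m.
That is 2662.79 m = 2.6628 km.

3 km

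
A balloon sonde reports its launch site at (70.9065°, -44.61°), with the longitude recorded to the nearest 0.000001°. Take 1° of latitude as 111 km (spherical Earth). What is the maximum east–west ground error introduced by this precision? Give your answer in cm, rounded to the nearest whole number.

Rounding to 6 decimal places leaves the longitude within ±5e-07° of the true value.
Parallels shrink by cos φ, so at 70.9065° a degree of longitude is 111000 × 0.3271 ≈ 36309.3 m.
Maximum E–W displacement: 5e-07 × 36309.3 = 0.0181546 m.
That is 0.0181546 m = 1.8155 cm.

2 cm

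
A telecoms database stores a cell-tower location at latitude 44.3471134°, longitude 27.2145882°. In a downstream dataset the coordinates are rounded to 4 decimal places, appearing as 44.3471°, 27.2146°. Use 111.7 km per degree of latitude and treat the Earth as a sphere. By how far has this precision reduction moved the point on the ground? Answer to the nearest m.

Δlat = 44.3471134 − 44.3471 = +0.0000134°; Δlon = 27.2145882 − 27.2146 = -0.0000118°.
North–south shift: 0.0000134 × 111700 = 1.49678 m.
East–west at this latitude: -0.0000118° × 111700 × cos 44.3471° ≈ -0.0000118 × 79878.7 = -0.942569 m.
Hypotenuse of the two orthogonal shifts: √(1.49678² + 0.942569²) = 1.76884 m.

2 m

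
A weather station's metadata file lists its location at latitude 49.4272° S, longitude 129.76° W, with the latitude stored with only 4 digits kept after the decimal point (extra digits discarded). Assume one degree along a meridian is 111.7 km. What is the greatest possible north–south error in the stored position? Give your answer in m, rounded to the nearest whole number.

Truncating at 4 decimal places can drop up to a full unit in the last place, so the latitude may be off by as much as 0.0001°.
Along the meridian that is 0.0001° × 111700 m/° = 11.17 m.

11 m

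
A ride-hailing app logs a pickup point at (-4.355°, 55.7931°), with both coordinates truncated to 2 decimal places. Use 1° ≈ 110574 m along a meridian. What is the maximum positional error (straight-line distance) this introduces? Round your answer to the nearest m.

1561 m

Truncating at 2 decimal places can drop up to a full unit in the last place, so each coordinate may be off by as much as 0.01°.
Latitude error → 0.01 × 110574 = 1105.74 m along the meridian.
Longitude error → 0.01 × 110574 × cos 4.355° = 0.01 × 110574 × 0.9971 ≈ 1102.55 m.
Combining orthogonally: (1105.74² + 1102.55²)^½ ≈ 1561.5 m.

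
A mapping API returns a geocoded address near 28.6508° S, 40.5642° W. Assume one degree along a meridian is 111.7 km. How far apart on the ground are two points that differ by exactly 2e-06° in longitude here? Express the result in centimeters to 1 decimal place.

One degree of longitude here spans 111700 × cos 28.6508° = 111700 × 0.8776 ≈ 98023.3 m; 2e-06° of that is 0.196047 m.
That is 0.196047 m = 19.605 cm.

19.6 centimeters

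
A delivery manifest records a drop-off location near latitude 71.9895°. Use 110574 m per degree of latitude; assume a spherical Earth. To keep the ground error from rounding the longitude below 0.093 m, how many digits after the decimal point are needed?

6 decimal places

At 71.9895° one degree of longitude covers 110574 × cos 71.9895° ≈ 110574 × 0.3092 ≈ 34188.5 m.
N decimal places → at most half a unit in the last place, 0.5 × 10⁻ᴺ° = 34188.5/2 × 10⁻ᴺ m.
Need 0.5 × 34188.5 × 10⁻ᴺ ≤ 0.093 → 10⁻ᴺ ≤ 5.440e-06, so N ≥ 5.26.
So 6 decimal places suffice (0.0171 m); 5 would allow up to 0.171 m.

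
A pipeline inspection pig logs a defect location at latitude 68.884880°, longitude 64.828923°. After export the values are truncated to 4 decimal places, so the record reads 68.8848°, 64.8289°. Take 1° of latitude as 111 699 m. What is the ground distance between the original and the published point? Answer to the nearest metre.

Δlat = 68.884880 − 68.8848 = +0.000080°; Δlon = 64.828923 − 64.8289 = +0.000023°.
N–S: 0.000080° × 111699 m/° = 8.93592 m.
E–W at 68.8848°: 0.000023° × 111699 × cos 68.8848° = 0.000023 × 111699 × 0.3602 ≈ 0.925495 m.
Hypotenuse of the two orthogonal shifts: √(8.93592² + 0.925495²) = 8.98372 m.

9 metres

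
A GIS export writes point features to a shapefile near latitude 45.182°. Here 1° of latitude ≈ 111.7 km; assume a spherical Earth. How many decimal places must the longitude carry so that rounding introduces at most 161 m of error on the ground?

3

At 45.182° one degree of longitude covers 111700 × cos 45.182° ≈ 111700 × 0.7049 ≈ 78732.5 m.
With N decimal places the half-ulp bound is 0.5·10⁻ᴺ°, or 0.5·10⁻ᴺ × 78732.5 m on the ground.
Setting 39366.3 × 10⁻ᴺ ≤ 161 gives 10ᴺ ≥ 244.5, i.e. N ≥ 2.39.
So 3 decimal places suffice (39.4 m); 2 would allow up to 394 m.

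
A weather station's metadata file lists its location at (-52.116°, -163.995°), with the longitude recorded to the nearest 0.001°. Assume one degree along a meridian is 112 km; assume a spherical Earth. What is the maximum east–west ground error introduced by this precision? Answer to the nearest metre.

Rounding to 3 decimal places leaves the longitude within ±0.0005° of the true value.
One degree of longitude at 52.116° is 112000 × cos 52.116° ≈ 112000 × 0.6141 = 68775.3 m.
Maximum E–W displacement: 0.0005 × 68775.3 = 34.3876 m.

34 metres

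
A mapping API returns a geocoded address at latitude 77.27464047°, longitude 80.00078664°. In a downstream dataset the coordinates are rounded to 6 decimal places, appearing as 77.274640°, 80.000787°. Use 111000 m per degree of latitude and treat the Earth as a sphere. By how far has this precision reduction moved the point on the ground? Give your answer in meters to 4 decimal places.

0.0529 meters

Δlat = 77.27464047 − 77.274640 = +0.00000047°; Δlon = 80.00078664 − 80.000787 = -0.00000036°.
N–S: 0.00000047° × 111000 m/° = 0.05217 m.
East–west at this latitude: -0.00000036° × 111000 × cos 77.2746° ≈ -0.00000036 × 24450.9 = -0.00880231 m.
Distance: √(0.05217² + 0.00880231²) ≈ 0.0529074 m.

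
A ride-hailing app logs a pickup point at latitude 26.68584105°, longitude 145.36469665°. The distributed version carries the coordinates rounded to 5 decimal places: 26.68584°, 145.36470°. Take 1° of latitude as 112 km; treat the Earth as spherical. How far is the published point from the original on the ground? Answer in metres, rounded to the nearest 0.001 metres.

The latitude changed by +0.00000105° and the longitude by -0.00000335°.
N–S: 0.00000105° × 112000 m/° = 0.1176 m.
East–west at this latitude: -0.00000335° × 112000 × cos 26.6858° ≈ -0.00000335 × 100070 = -0.335235 m.
Combined displacement = (0.1176² + 0.335235²)^½ ≈ 0.355263 m.

0.355 metres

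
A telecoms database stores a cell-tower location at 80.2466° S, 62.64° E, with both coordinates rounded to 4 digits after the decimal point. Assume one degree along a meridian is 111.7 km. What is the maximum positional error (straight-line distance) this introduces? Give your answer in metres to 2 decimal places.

5.66 metres

Rounding to 4 decimal places leaves each coordinate within ±5e-05° of the true value.
North–south component: 5e-05° × 111700 = 5.585 m.
East–west component at 80.2466°: 5e-05° × 111700 × cos 80.2466° ≈ 5e-05 × 18922.9 ≈ 0.946144 m.
Combining orthogonally: (5.585² + 0.946144²)^½ ≈ 5.66458 m.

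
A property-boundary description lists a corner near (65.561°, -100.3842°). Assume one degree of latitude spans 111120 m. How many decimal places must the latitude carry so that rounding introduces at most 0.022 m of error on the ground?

7

One degree of latitude covers 111120 m.
N decimal places → at most half a unit in the last place, 0.5 × 10⁻ᴺ° = 111120/2 × 10⁻ᴺ m.
Setting 55560 × 10⁻ᴺ ≤ 0.022 gives 10ᴺ ≥ 2.525e+06, i.e. N ≥ 6.40.
At 6 places the error can reach 0.0556 m, but 7 places keeps it to 0.00556 m.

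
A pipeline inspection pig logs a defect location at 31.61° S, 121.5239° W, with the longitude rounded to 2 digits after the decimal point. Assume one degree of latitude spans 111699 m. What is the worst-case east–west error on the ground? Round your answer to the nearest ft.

Rounding to 2 decimal places leaves the longitude within ±0.005° of the true value.
Parallels shrink by cos φ, so at 31.61° a degree of longitude is 111699 × 0.8516 ≈ 95126.8 m.
Maximum E–W displacement: 0.005 × 95126.8 = 475.634 m.
In feet: 475.634 m ÷ 0.3048 ≈ 1560.5 ft.

1560 ft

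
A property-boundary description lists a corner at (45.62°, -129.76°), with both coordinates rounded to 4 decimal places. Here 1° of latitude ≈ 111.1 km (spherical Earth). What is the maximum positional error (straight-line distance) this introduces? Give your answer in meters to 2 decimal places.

Rounding to 4 decimal places leaves each coordinate within ±5e-05° of the true value.
N–S: 5e-05° × 111100 m/° = 5.555 m.
E–W at 45.62°: 5e-05° × 111100 × cos 45.62° = 5e-05 × 111100 × 0.6994 ≈ 3.88524 m.
Combining orthogonally: (5.555² + 3.88524²)^½ ≈ 6.77888 m.

6.78 meters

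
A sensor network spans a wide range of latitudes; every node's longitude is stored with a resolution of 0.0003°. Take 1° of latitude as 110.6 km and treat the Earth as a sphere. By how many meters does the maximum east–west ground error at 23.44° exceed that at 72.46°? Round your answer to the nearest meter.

10 meters

With a 0.0003° grid the true value lies within half a step, ±0.0003°/2 = ±0.00015°, of the stored one.
Error at 23.44° = 0.00015° × 110600 × cos 23.44° ≈ 16.59 × 0.9175 = 15.221 m.
At 72.46°: 0.00015° × 110600 × cos 72.46° = 0.00015 × 110600 × 0.3014 ≈ 4.9998 m.
So the lower-latitude error exceeds the higher by 15.221 − 4.9998 = 10.221 m.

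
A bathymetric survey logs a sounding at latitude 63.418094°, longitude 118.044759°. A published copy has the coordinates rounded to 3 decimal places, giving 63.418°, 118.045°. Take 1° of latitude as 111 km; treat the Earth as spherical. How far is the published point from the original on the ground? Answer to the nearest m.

Δlat = 63.418094 − 63.418 = +0.000094°; Δlon = 118.044759 − 118.045 = -0.000241°.
N–S: 0.000094° × 111000 m/° = 10.434 m.
E–W at 63.418°: -0.000241° × 111000 × cos 63.418° = -0.000241 × 111000 × 0.4475 ≈ -11.9705 m.
Distance: √(10.434² + 11.9705²) ≈ 15.8796 m.

16 m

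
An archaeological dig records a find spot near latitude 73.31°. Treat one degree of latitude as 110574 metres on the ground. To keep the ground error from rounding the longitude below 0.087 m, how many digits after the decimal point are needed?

At 73.31° one degree of longitude covers 110574 × cos 73.31° ≈ 110574 × 0.2872 ≈ 31756.1 m.
Rounding to N decimal places gives at most 0.5 × 10⁻ᴺ degrees of error, i.e. 0.5 × 10⁻ᴺ × 31756.1 m.
Setting 15878.1 × 10⁻ᴺ ≤ 0.087 gives 10ᴺ ≥ 1.825e+05, i.e. N ≥ 5.26.
At 5 places the error can reach 0.159 m, but 6 places keeps it to 0.0159 m.

6 decimal places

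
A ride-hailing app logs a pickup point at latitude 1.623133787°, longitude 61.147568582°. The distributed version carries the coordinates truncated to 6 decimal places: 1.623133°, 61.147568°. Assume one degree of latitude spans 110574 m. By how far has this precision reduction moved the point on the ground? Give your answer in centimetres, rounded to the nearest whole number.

11 centimetres

Δlat = 1.623133787 − 1.623133 = +0.000000787°; Δlon = 61.147568582 − 61.147568 = +0.000000582°.
North–south shift: 0.000000787 × 110574 = 0.0870217 m.
E–W at 1.62313°: 0.000000582° × 110574 × cos 1.62313° = 0.000000582 × 110574 × 0.9996 ≈ 0.0643282 m.
Distance: √(0.0870217² + 0.0643282²) ≈ 0.108217 m.
That is 0.108217 m = 10.822 cm.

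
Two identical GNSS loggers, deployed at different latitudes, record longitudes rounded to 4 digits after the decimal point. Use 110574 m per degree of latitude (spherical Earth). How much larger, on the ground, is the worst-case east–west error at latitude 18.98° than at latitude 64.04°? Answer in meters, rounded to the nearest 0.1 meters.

2.8 meters

Rounding to 4 decimal places leaves the longitude within ±5e-05° of the true value.
At 18.98°: 5e-05° × 110574 × cos 18.98° = 5e-05 × 110574 × 0.9456 ≈ 5.2281 m.
Error at 64.04° = 5e-05° × 110574 × cos 64.04° ≈ 5.5287 × 0.4377 = 2.4202 m.
Difference: 5.2281 − 2.4202 = 2.808 m.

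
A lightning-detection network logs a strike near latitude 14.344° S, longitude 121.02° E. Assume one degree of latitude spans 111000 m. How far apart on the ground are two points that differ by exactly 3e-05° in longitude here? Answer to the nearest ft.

11 ft

3e-05° of longitude at 14.344° is 3e-05 × 111000 × cos 14.344° ≈ 3e-05 × 107540 = 3.22619 m.
Converting: 3.22619 m × 3.2808 ft/m ≈ 10.585 ft.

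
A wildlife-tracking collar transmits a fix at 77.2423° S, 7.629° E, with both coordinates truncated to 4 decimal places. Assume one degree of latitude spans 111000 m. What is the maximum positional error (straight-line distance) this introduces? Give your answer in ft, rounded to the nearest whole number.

37 ft

Truncating at 4 decimal places can drop up to a full unit in the last place, so each coordinate may be off by as much as 0.0001°.
N–S: 0.0001° × 111000 m/° = 11.1 m.
Longitude error → 0.0001 × 111000 × cos 77.2423° = 0.0001 × 111000 × 0.2208 ≈ 2.4512 m.
The two errors are perpendicular, so the maximum displacement is √(11.1² + 2.4512²) ≈ 11.3674 m.
Converting: 11.3674 m × 3.2808 ft/m ≈ 37.295 ft.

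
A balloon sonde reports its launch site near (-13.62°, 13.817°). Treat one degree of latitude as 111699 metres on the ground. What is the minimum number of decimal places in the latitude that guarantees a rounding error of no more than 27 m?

One degree of latitude covers 111699 m.
Rounding to N decimal places gives at most 0.5 × 10⁻ᴺ degrees of error, i.e. 0.5 × 10⁻ᴺ × 111699 m.
Setting 55849.5 × 10⁻ᴺ ≤ 27 gives 10ᴺ ≥ 2068, i.e. N ≥ 3.32.
N = 3 would give 55.8 m (too coarse); N = 4 gives 5.58 m ≤ 27 m.

4 decimal places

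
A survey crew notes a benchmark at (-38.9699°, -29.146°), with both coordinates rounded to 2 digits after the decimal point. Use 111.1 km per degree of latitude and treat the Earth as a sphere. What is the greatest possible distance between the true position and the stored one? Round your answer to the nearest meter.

704 meters

Rounding to 2 decimal places leaves each coordinate within ±0.005° of the true value.
N–S: 0.005° × 111100 m/° = 555.5 m.
Longitude error → 0.005 × 111100 × cos 38.9699° = 0.005 × 111100 × 0.7775 ≈ 431.888 m.
Combining orthogonally: (555.5² + 431.888²)^½ ≈ 703.639 m.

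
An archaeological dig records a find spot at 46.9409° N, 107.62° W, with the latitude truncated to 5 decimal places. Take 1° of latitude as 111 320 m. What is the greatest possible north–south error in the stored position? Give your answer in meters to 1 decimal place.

Truncating at 5 decimal places can drop up to a full unit in the last place, so the latitude may be off by as much as 1e-05°.
Along the meridian that is 1e-05° × 111320 m/° = 1.1132 m.

1.1 meters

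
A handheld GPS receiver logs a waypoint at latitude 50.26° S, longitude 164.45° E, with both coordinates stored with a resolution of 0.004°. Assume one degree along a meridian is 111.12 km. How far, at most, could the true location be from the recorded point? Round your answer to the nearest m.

264 m

With a 0.004° grid the true value lies within half a step, ±0.004°/2 = ±0.002°, of the stored one.
North–south component: 0.002° × 111120 = 222.24 m.
East–west component at 50.26°: 0.002° × 111120 × cos 50.26° ≈ 0.002 × 71039.5 ≈ 142.079 m.
The two errors are perpendicular, so the maximum displacement is √(222.24² + 142.079²) ≈ 263.775 m.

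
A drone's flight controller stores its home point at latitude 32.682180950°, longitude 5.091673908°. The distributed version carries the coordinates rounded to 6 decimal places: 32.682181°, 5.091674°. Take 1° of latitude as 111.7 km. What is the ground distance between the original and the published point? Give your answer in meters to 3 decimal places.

0.010 meters

Δlat = 32.682180950 − 32.682181 = -0.000000050°; Δlon = 5.091673908 − 5.091674 = -0.000000092°.
North–south shift: -0.000000050 × 111700 = -0.005585 m.
E–W at 32.6822°: -0.000000092° × 111700 × cos 32.6822° = -0.000000092 × 111700 × 0.8417 ≈ -0.00864943 m.
Hypotenuse of the two orthogonal shifts: √(0.005585² + 0.00864943²) = 0.0102959 m.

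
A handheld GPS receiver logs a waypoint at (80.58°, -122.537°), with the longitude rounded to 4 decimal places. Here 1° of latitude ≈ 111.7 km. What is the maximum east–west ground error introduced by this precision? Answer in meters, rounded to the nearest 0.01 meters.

0.91 meters

Rounding to 4 decimal places leaves the longitude within ±5e-05° of the true value.
Parallels shrink by cos φ, so at 80.58° a degree of longitude is 111700 × 0.1637 ≈ 18282 m.
So at most 5e-05° × 18282 ≈ 0.914099 m east–west.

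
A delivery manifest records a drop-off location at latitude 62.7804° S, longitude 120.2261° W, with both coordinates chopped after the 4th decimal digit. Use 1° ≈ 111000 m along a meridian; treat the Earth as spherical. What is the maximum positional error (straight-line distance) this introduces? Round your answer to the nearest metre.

12 metres

Truncating at 4 decimal places can drop up to a full unit in the last place, so each coordinate may be off by as much as 0.0001°.
N–S: 0.0001° × 111000 m/° = 11.1 m.
East–west component at 62.7804°: 0.0001° × 111000 × cos 62.7804° ≈ 0.0001 × 50771.6 ≈ 5.07716 m.
Worst case both components are at the extreme and orthogonal: √(11.1² + 5.07716²) ≈ 12.206 m.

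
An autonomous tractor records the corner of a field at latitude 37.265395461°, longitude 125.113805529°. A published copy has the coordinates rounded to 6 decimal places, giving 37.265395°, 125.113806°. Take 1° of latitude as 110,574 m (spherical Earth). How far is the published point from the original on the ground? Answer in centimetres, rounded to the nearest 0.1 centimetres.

6.6 centimetres

Δlat = 37.265395461 − 37.265395 = +0.000000461°; Δlon = 125.113805529 − 125.113806 = -0.000000471°.
N–S: 0.000000461° × 110574 m/° = 0.0509746 m.
E–W at 37.2654°: -0.000000471° × 110574 × cos 37.2654° = -0.000000471 × 110574 × 0.7958 ≈ -0.0414476 m.
Distance: √(0.0509746² + 0.0414476²) ≈ 0.0656987 m.
That is 0.0656987 m = 6.5699 cm.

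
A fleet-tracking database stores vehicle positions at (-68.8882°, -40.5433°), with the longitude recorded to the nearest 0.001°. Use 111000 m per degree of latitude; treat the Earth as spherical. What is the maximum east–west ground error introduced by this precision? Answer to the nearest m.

20 m

Rounding to 3 decimal places leaves the longitude within ±0.0005° of the true value.
At latitude 68.8882° a degree of longitude spans 111000 m × cos 68.8882° = 111000 × 0.3602 ≈ 39981 m.
So at most 0.0005° × 39981 ≈ 19.9905 m east–west.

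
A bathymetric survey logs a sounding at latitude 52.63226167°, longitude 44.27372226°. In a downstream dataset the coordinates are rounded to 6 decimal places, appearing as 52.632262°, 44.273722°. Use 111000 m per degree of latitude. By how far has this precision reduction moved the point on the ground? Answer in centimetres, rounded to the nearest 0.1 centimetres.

4.1 centimetres

The latitude changed by -0.00000033° and the longitude by +0.00000026°.
N–S: -0.00000033° × 111000 m/° = -0.03663 m.
E–W at 52.6323°: 0.00000026° × 111000 × cos 52.6323° = 0.00000026 × 111000 × 0.6069 ≈ 0.017516 m.
Combined displacement = (0.03663² + 0.017516²)^½ ≈ 0.0406025 m.
That is 0.0406025 m = 4.0603 cm.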